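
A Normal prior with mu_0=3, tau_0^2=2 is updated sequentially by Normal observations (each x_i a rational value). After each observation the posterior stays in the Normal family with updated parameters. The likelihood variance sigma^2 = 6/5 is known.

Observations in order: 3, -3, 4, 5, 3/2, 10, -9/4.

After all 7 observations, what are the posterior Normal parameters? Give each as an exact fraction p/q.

obs 1: x=3 → posterior Normal(3, 3/4)
obs 2: x=-3 → posterior Normal(9/13, 6/13)
obs 3: x=4 → posterior Normal(29/18, 1/3)
obs 4: x=5 → posterior Normal(54/23, 6/23)
obs 5: x=3/2 → posterior Normal(123/56, 3/14)
obs 6: x=10 → posterior Normal(223/66, 2/11)
obs 7: x=-9/4 → posterior Normal(401/152, 3/19)

mu_0=401/152, tau_0^2=3/19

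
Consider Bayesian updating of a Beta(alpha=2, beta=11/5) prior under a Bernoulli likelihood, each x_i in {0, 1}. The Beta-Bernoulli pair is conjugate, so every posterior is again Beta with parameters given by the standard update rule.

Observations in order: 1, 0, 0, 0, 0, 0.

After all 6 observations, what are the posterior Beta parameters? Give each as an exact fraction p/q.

alpha=3, beta=36/5

obs 1: x=1 → posterior Beta(3, 11/5)
obs 2: x=0 → posterior Beta(3, 16/5)
obs 3: x=0 → posterior Beta(3, 21/5)
obs 4: x=0 → posterior Beta(3, 26/5)
obs 5: x=0 → posterior Beta(3, 31/5)
obs 6: x=0 → posterior Beta(3, 36/5)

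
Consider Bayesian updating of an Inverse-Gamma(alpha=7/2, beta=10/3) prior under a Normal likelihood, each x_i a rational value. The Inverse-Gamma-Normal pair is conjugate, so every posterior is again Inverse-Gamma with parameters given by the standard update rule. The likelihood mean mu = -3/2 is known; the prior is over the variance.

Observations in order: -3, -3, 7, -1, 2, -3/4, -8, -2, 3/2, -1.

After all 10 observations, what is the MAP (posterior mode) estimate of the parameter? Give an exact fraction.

obs 1: x=-3 → posterior Inverse-Gamma(4, 107/24)
obs 2: x=-3 → posterior Inverse-Gamma(9/2, 67/12)
obs 3: x=7 → posterior Inverse-Gamma(5, 1001/24)
obs 4: x=-1 → posterior Inverse-Gamma(11/2, 251/6)
obs 5: x=2 → posterior Inverse-Gamma(6, 1151/24)
obs 6: x=-3/4 → posterior Inverse-Gamma(13/2, 4631/96)
obs 7: x=-8 → posterior Inverse-Gamma(7, 6659/96)
obs 8: x=-2 → posterior Inverse-Gamma(15/2, 6671/96)
obs 9: x=3/2 → posterior Inverse-Gamma(8, 7103/96)
obs 10: x=-1 → posterior Inverse-Gamma(17/2, 7115/96)

7115/912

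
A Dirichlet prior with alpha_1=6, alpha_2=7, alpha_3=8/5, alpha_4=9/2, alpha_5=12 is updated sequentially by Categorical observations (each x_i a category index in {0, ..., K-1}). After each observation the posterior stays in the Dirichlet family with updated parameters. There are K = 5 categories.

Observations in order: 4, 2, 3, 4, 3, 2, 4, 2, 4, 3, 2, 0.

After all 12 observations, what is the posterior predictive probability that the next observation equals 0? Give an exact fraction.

70/431

obs 1: x=4 → posterior Dirichlet(6, 7, 8/5, 9/2, 13)
obs 2: x=2 → posterior Dirichlet(6, 7, 13/5, 9/2, 13)
obs 3: x=3 → posterior Dirichlet(6, 7, 13/5, 11/2, 13)
obs 4: x=4 → posterior Dirichlet(6, 7, 13/5, 11/2, 14)
obs 5: x=3 → posterior Dirichlet(6, 7, 13/5, 13/2, 14)
obs 6: x=2 → posterior Dirichlet(6, 7, 18/5, 13/2, 14)
obs 7: x=4 → posterior Dirichlet(6, 7, 18/5, 13/2, 15)
obs 8: x=2 → posterior Dirichlet(6, 7, 23/5, 13/2, 15)
obs 9: x=4 → posterior Dirichlet(6, 7, 23/5, 13/2, 16)
obs 10: x=3 → posterior Dirichlet(6, 7, 23/5, 15/2, 16)
obs 11: x=2 → posterior Dirichlet(6, 7, 28/5, 15/2, 16)
obs 12: x=0 → posterior Dirichlet(7, 7, 28/5, 15/2, 16)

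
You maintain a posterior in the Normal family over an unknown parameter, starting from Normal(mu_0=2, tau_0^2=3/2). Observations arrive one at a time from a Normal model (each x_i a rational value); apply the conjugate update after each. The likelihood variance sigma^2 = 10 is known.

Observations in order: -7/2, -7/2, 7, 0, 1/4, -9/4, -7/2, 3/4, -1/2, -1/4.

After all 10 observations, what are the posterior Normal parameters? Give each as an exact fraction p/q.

obs 1: x=-7/2 → posterior Normal(59/46, 30/23)
obs 2: x=-7/2 → posterior Normal(19/26, 15/13)
obs 3: x=7 → posterior Normal(40/29, 30/29)
obs 4: x=0 → posterior Normal(5/4, 15/16)
obs 5: x=1/4 → posterior Normal(163/140, 6/7)
obs 6: x=-9/4 → posterior Normal(17/19, 15/19)
obs 7: x=-7/2 → posterior Normal(47/82, 30/41)
obs 8: x=3/4 → posterior Normal(103/176, 15/22)
obs 9: x=-1/2 → posterior Normal(97/188, 30/47)
obs 10: x=-1/4 → posterior Normal(47/100, 3/5)

mu_0=47/100, tau_0^2=3/5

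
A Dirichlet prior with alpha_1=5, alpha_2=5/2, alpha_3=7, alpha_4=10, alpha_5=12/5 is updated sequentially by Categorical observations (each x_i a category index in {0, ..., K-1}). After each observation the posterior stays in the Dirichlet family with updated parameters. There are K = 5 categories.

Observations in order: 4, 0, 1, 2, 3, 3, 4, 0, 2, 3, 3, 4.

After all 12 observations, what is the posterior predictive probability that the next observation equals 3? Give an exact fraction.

obs 1: x=4 → posterior Dirichlet(5, 5/2, 7, 10, 17/5)
obs 2: x=0 → posterior Dirichlet(6, 5/2, 7, 10, 17/5)
obs 3: x=1 → posterior Dirichlet(6, 7/2, 7, 10, 17/5)
obs 4: x=2 → posterior Dirichlet(6, 7/2, 8, 10, 17/5)
obs 5: x=3 → posterior Dirichlet(6, 7/2, 8, 11, 17/5)
obs 6: x=3 → posterior Dirichlet(6, 7/2, 8, 12, 17/5)
obs 7: x=4 → posterior Dirichlet(6, 7/2, 8, 12, 22/5)
obs 8: x=0 → posterior Dirichlet(7, 7/2, 8, 12, 22/5)
obs 9: x=2 → posterior Dirichlet(7, 7/2, 9, 12, 22/5)
obs 10: x=3 → posterior Dirichlet(7, 7/2, 9, 13, 22/5)
obs 11: x=3 → posterior Dirichlet(7, 7/2, 9, 14, 22/5)
obs 12: x=4 → posterior Dirichlet(7, 7/2, 9, 14, 27/5)

140/389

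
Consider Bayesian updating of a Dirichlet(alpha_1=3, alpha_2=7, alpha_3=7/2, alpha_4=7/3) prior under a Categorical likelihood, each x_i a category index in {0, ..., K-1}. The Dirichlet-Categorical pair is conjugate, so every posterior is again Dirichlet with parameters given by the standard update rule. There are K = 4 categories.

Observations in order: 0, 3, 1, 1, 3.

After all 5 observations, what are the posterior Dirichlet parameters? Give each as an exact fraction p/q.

obs 1: x=0 → posterior Dirichlet(4, 7, 7/2, 7/3)
obs 2: x=3 → posterior Dirichlet(4, 7, 7/2, 10/3)
obs 3: x=1 → posterior Dirichlet(4, 8, 7/2, 10/3)
obs 4: x=1 → posterior Dirichlet(4, 9, 7/2, 10/3)
obs 5: x=3 → posterior Dirichlet(4, 9, 7/2, 13/3)

alpha_1=4, alpha_2=9, alpha_3=7/2, alpha_4=13/3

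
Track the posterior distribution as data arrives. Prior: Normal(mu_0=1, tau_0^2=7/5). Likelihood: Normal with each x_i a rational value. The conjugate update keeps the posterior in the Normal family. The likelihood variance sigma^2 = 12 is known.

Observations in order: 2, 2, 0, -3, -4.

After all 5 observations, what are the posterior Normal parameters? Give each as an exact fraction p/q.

mu_0=39/95, tau_0^2=84/95

obs 1: x=2 → posterior Normal(74/67, 84/67)
obs 2: x=2 → posterior Normal(44/37, 42/37)
obs 3: x=0 → posterior Normal(88/81, 28/27)
obs 4: x=-3 → posterior Normal(67/88, 21/22)
obs 5: x=-4 → posterior Normal(39/95, 84/95)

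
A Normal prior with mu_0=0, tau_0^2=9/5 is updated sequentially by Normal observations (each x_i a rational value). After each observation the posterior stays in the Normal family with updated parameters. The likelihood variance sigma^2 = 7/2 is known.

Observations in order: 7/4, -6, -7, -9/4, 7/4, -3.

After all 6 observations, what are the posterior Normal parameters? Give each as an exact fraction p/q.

mu_0=-531/286, tau_0^2=63/143

obs 1: x=7/4 → posterior Normal(63/106, 63/53)
obs 2: x=-6 → posterior Normal(-153/142, 63/71)
obs 3: x=-7 → posterior Normal(-405/178, 63/89)
obs 4: x=-9/4 → posterior Normal(-243/107, 63/107)
obs 5: x=7/4 → posterior Normal(-423/250, 63/125)
obs 6: x=-3 → posterior Normal(-531/286, 63/143)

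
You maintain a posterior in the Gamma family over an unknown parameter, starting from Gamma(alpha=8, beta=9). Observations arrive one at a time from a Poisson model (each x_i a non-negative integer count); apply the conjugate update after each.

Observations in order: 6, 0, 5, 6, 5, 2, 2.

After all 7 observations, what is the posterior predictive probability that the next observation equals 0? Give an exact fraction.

87112285931760246646623899502532662132736/684326450885775034048946719925754910487329

obs 1: x=6 → posterior Gamma(14, 10)
obs 2: x=0 → posterior Gamma(14, 11)
obs 3: x=5 → posterior Gamma(19, 12)
obs 4: x=6 → posterior Gamma(25, 13)
obs 5: x=5 → posterior Gamma(30, 14)
obs 6: x=2 → posterior Gamma(32, 15)
obs 7: x=2 → posterior Gamma(34, 16)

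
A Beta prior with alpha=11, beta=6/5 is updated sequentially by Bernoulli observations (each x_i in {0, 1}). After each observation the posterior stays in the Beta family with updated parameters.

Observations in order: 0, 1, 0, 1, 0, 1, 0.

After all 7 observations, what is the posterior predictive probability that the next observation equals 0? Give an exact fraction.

obs 1: x=0 → posterior Beta(11, 11/5)
obs 2: x=1 → posterior Beta(12, 11/5)
obs 3: x=0 → posterior Beta(12, 16/5)
obs 4: x=1 → posterior Beta(13, 16/5)
obs 5: x=0 → posterior Beta(13, 21/5)
obs 6: x=1 → posterior Beta(14, 21/5)
obs 7: x=0 → posterior Beta(14, 26/5)

13/48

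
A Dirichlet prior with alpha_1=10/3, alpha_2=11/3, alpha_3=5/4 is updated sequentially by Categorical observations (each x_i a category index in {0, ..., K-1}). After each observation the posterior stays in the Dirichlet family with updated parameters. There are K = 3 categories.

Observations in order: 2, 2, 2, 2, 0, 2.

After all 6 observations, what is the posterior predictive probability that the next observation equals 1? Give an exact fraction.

obs 1: x=2 → posterior Dirichlet(10/3, 11/3, 9/4)
obs 2: x=2 → posterior Dirichlet(10/3, 11/3, 13/4)
obs 3: x=2 → posterior Dirichlet(10/3, 11/3, 17/4)
obs 4: x=2 → posterior Dirichlet(10/3, 11/3, 21/4)
obs 5: x=0 → posterior Dirichlet(13/3, 11/3, 21/4)
obs 6: x=2 → posterior Dirichlet(13/3, 11/3, 25/4)

44/171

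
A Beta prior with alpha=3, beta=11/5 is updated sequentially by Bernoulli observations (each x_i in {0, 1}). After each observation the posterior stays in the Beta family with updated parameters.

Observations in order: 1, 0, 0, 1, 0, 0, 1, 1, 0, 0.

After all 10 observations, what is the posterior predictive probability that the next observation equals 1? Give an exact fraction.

obs 1: x=1 → posterior Beta(4, 11/5)
obs 2: x=0 → posterior Beta(4, 16/5)
obs 3: x=0 → posterior Beta(4, 21/5)
obs 4: x=1 → posterior Beta(5, 21/5)
obs 5: x=0 → posterior Beta(5, 26/5)
obs 6: x=0 → posterior Beta(5, 31/5)
obs 7: x=1 → posterior Beta(6, 31/5)
obs 8: x=1 → posterior Beta(7, 31/5)
obs 9: x=0 → posterior Beta(7, 36/5)
obs 10: x=0 → posterior Beta(7, 41/5)

35/76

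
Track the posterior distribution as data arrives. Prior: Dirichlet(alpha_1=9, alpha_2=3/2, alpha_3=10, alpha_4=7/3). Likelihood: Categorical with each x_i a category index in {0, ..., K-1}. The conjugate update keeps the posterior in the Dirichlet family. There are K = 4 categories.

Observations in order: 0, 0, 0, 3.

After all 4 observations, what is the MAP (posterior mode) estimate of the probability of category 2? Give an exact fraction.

54/137

obs 1: x=0 → posterior Dirichlet(10, 3/2, 10, 7/3)
obs 2: x=0 → posterior Dirichlet(11, 3/2, 10, 7/3)
obs 3: x=0 → posterior Dirichlet(12, 3/2, 10, 7/3)
obs 4: x=3 → posterior Dirichlet(12, 3/2, 10, 10/3)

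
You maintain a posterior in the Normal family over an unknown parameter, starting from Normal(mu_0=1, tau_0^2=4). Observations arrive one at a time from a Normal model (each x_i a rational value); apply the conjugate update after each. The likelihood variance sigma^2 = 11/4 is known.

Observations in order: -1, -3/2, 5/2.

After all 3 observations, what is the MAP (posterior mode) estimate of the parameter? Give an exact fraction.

11/59

obs 1: x=-1 → posterior Normal(-5/27, 44/27)
obs 2: x=-3/2 → posterior Normal(-29/43, 44/43)
obs 3: x=5/2 → posterior Normal(11/59, 44/59)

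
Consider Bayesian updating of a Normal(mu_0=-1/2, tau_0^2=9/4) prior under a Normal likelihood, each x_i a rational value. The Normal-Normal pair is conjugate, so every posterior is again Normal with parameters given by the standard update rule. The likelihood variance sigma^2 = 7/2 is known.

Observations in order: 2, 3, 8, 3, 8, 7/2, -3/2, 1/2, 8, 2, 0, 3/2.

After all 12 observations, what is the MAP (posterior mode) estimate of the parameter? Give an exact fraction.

obs 1: x=2 → posterior Normal(11/23, 63/46)
obs 2: x=3 → posterior Normal(19/16, 63/64)
obs 3: x=8 → posterior Normal(110/41, 63/82)
obs 4: x=3 → posterior Normal(137/50, 63/100)
obs 5: x=8 → posterior Normal(209/59, 63/118)
obs 6: x=7/2 → posterior Normal(481/136, 63/136)
obs 7: x=-3/2 → posterior Normal(227/77, 9/22)
obs 8: x=1/2 → posterior Normal(463/172, 63/172)
obs 9: x=8 → posterior Normal(607/190, 63/190)
obs 10: x=2 → posterior Normal(643/208, 63/208)
obs 11: x=0 → posterior Normal(643/226, 63/226)
obs 12: x=3/2 → posterior Normal(335/122, 63/244)

335/122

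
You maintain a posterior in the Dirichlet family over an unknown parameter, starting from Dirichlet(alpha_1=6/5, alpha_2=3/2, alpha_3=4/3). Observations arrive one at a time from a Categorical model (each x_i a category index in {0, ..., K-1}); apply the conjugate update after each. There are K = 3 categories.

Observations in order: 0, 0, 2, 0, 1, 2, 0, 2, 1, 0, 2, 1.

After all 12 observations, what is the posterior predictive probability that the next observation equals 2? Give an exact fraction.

160/481

obs 1: x=0 → posterior Dirichlet(11/5, 3/2, 4/3)
obs 2: x=0 → posterior Dirichlet(16/5, 3/2, 4/3)
obs 3: x=2 → posterior Dirichlet(16/5, 3/2, 7/3)
obs 4: x=0 → posterior Dirichlet(21/5, 3/2, 7/3)
obs 5: x=1 → posterior Dirichlet(21/5, 5/2, 7/3)
obs 6: x=2 → posterior Dirichlet(21/5, 5/2, 10/3)
obs 7: x=0 → posterior Dirichlet(26/5, 5/2, 10/3)
obs 8: x=2 → posterior Dirichlet(26/5, 5/2, 13/3)
obs 9: x=1 → posterior Dirichlet(26/5, 7/2, 13/3)
obs 10: x=0 → posterior Dirichlet(31/5, 7/2, 13/3)
obs 11: x=2 → posterior Dirichlet(31/5, 7/2, 16/3)
obs 12: x=1 → posterior Dirichlet(31/5, 9/2, 16/3)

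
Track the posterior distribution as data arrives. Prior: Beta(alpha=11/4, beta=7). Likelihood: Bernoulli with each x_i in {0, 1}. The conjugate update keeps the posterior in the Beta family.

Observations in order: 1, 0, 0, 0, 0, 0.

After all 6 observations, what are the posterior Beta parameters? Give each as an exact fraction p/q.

alpha=15/4, beta=12

obs 1: x=1 → posterior Beta(15/4, 7)
obs 2: x=0 → posterior Beta(15/4, 8)
obs 3: x=0 → posterior Beta(15/4, 9)
obs 4: x=0 → posterior Beta(15/4, 10)
obs 5: x=0 → posterior Beta(15/4, 11)
obs 6: x=0 → posterior Beta(15/4, 12)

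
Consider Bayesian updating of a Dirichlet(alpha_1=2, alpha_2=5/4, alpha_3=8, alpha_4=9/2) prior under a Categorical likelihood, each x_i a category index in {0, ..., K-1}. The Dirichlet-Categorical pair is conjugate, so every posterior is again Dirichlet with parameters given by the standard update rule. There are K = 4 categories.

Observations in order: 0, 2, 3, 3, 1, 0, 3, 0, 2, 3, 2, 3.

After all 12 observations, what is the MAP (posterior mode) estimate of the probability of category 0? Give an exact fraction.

16/95

obs 1: x=0 → posterior Dirichlet(3, 5/4, 8, 9/2)
obs 2: x=2 → posterior Dirichlet(3, 5/4, 9, 9/2)
obs 3: x=3 → posterior Dirichlet(3, 5/4, 9, 11/2)
obs 4: x=3 → posterior Dirichlet(3, 5/4, 9, 13/2)
obs 5: x=1 → posterior Dirichlet(3, 9/4, 9, 13/2)
obs 6: x=0 → posterior Dirichlet(4, 9/4, 9, 13/2)
obs 7: x=3 → posterior Dirichlet(4, 9/4, 9, 15/2)
obs 8: x=0 → posterior Dirichlet(5, 9/4, 9, 15/2)
obs 9: x=2 → posterior Dirichlet(5, 9/4, 10, 15/2)
obs 10: x=3 → posterior Dirichlet(5, 9/4, 10, 17/2)
obs 11: x=2 → posterior Dirichlet(5, 9/4, 11, 17/2)
obs 12: x=3 → posterior Dirichlet(5, 9/4, 11, 19/2)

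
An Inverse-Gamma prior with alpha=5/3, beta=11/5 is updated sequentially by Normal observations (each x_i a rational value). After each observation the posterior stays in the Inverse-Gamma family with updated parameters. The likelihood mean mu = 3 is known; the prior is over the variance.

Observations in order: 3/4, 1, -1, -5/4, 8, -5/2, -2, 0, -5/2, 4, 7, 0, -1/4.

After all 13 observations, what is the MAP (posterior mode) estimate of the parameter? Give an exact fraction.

obs 1: x=3/4 → posterior Inverse-Gamma(13/6, 757/160)
obs 2: x=1 → posterior Inverse-Gamma(8/3, 1077/160)
obs 3: x=-1 → posterior Inverse-Gamma(19/6, 2357/160)
obs 4: x=-5/4 → posterior Inverse-Gamma(11/3, 1901/80)
obs 5: x=8 → posterior Inverse-Gamma(25/6, 2901/80)
obs 6: x=-5/2 → posterior Inverse-Gamma(14/3, 4111/80)
obs 7: x=-2 → posterior Inverse-Gamma(31/6, 5111/80)
obs 8: x=0 → posterior Inverse-Gamma(17/3, 5471/80)
obs 9: x=-5/2 → posterior Inverse-Gamma(37/6, 6681/80)
obs 10: x=4 → posterior Inverse-Gamma(20/3, 6721/80)
obs 11: x=7 → posterior Inverse-Gamma(43/6, 7361/80)
obs 12: x=0 → posterior Inverse-Gamma(23/3, 7721/80)
obs 13: x=-1/4 → posterior Inverse-Gamma(49/6, 16287/160)

48861/4400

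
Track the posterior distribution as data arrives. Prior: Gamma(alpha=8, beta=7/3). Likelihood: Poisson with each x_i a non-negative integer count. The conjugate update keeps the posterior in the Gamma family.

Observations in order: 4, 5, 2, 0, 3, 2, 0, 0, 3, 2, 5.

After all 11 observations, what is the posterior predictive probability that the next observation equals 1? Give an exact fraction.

obs 1: x=4 → posterior Gamma(12, 10/3)
obs 2: x=5 → posterior Gamma(17, 13/3)
obs 3: x=2 → posterior Gamma(19, 16/3)
obs 4: x=0 → posterior Gamma(19, 19/3)
obs 5: x=3 → posterior Gamma(22, 22/3)
obs 6: x=2 → posterior Gamma(24, 25/3)
obs 7: x=0 → posterior Gamma(24, 28/3)
obs 8: x=0 → posterior Gamma(24, 31/3)
obs 9: x=3 → posterior Gamma(27, 34/3)
obs 10: x=2 → posterior Gamma(29, 37/3)
obs 11: x=5 → posterior Gamma(34, 40/3)

301050863282939882373120000000000000000000000000000000000/1483870309808728944293459867559015029179679627633326572307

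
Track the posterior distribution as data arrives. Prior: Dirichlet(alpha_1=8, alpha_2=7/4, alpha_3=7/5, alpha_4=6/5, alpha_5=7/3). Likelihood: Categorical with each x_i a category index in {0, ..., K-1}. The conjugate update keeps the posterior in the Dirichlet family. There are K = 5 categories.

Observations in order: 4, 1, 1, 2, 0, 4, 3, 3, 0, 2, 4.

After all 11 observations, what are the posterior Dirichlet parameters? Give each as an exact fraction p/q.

alpha_1=10, alpha_2=15/4, alpha_3=17/5, alpha_4=16/5, alpha_5=16/3

obs 1: x=4 → posterior Dirichlet(8, 7/4, 7/5, 6/5, 10/3)
obs 2: x=1 → posterior Dirichlet(8, 11/4, 7/5, 6/5, 10/3)
obs 3: x=1 → posterior Dirichlet(8, 15/4, 7/5, 6/5, 10/3)
obs 4: x=2 → posterior Dirichlet(8, 15/4, 12/5, 6/5, 10/3)
obs 5: x=0 → posterior Dirichlet(9, 15/4, 12/5, 6/5, 10/3)
obs 6: x=4 → posterior Dirichlet(9, 15/4, 12/5, 6/5, 13/3)
obs 7: x=3 → posterior Dirichlet(9, 15/4, 12/5, 11/5, 13/3)
obs 8: x=3 → posterior Dirichlet(9, 15/4, 12/5, 16/5, 13/3)
obs 9: x=0 → posterior Dirichlet(10, 15/4, 12/5, 16/5, 13/3)
obs 10: x=2 → posterior Dirichlet(10, 15/4, 17/5, 16/5, 13/3)
obs 11: x=4 → posterior Dirichlet(10, 15/4, 17/5, 16/5, 16/3)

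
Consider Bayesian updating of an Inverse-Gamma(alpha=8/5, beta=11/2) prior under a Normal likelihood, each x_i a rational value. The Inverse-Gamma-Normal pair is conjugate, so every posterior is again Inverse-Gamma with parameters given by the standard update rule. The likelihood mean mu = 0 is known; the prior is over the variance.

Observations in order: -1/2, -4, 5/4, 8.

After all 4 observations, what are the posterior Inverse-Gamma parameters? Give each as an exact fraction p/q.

alpha=18/5, beta=1485/32

obs 1: x=-1/2 → posterior Inverse-Gamma(21/10, 45/8)
obs 2: x=-4 → posterior Inverse-Gamma(13/5, 109/8)
obs 3: x=5/4 → posterior Inverse-Gamma(31/10, 461/32)
obs 4: x=8 → posterior Inverse-Gamma(18/5, 1485/32)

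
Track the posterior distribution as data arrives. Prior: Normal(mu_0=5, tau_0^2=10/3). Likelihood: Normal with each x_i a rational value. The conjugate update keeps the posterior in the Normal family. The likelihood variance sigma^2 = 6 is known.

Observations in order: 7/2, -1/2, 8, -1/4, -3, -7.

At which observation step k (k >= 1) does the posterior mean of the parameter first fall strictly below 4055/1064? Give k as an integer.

obs 1: x=7/2 → posterior Normal(125/28, 15/7)
obs 2: x=-1/2 → posterior Normal(60/19, 30/19)
obs 3: x=8 → posterior Normal(25/6, 5/4)
obs 4: x=-1/4 → posterior Normal(395/116, 30/29)
obs 5: x=-3 → posterior Normal(335/136, 15/17)
obs 6: x=-7 → posterior Normal(5/4, 10/13)

k = 2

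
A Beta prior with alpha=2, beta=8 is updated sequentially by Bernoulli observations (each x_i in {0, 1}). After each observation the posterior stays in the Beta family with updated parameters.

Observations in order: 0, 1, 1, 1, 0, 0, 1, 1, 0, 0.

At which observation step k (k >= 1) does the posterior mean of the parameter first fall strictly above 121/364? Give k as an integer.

obs 1: x=0 → posterior Beta(2, 9)
obs 2: x=1 → posterior Beta(3, 9)
obs 3: x=1 → posterior Beta(4, 9)
obs 4: x=1 → posterior Beta(5, 9)
obs 5: x=0 → posterior Beta(5, 10)
obs 6: x=0 → posterior Beta(5, 11)
obs 7: x=1 → posterior Beta(6, 11)
obs 8: x=1 → posterior Beta(7, 11)
obs 9: x=0 → posterior Beta(7, 12)
obs 10: x=0 → posterior Beta(7, 13)

k = 4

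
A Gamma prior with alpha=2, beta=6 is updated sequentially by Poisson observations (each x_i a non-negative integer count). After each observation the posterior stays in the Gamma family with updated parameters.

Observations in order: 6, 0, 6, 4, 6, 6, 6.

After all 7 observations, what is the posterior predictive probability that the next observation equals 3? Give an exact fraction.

obs 1: x=6 → posterior Gamma(8, 7)
obs 2: x=0 → posterior Gamma(8, 8)
obs 3: x=6 → posterior Gamma(14, 9)
obs 4: x=4 → posterior Gamma(18, 10)
obs 5: x=6 → posterior Gamma(24, 11)
obs 6: x=6 → posterior Gamma(30, 12)
obs 7: x=6 → posterior Gamma(36, 13)

26670874927708302211624352471747711570041869/125006731534119636251008997646044759374954496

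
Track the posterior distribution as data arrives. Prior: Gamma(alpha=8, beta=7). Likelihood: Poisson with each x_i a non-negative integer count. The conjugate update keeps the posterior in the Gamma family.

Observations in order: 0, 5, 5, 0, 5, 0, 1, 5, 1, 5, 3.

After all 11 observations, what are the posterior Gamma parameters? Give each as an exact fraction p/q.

obs 1: x=0 → posterior Gamma(8, 8)
obs 2: x=5 → posterior Gamma(13, 9)
obs 3: x=5 → posterior Gamma(18, 10)
obs 4: x=0 → posterior Gamma(18, 11)
obs 5: x=5 → posterior Gamma(23, 12)
obs 6: x=0 → posterior Gamma(23, 13)
obs 7: x=1 → posterior Gamma(24, 14)
obs 8: x=5 → posterior Gamma(29, 15)
obs 9: x=1 → posterior Gamma(30, 16)
obs 10: x=5 → posterior Gamma(35, 17)
obs 11: x=3 → posterior Gamma(38, 18)

alpha=38, beta=18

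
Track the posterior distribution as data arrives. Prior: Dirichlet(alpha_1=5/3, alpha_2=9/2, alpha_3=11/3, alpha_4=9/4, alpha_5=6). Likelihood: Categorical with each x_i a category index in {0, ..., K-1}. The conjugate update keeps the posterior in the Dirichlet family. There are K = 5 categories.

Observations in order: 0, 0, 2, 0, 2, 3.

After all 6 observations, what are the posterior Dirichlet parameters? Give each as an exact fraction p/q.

alpha_1=14/3, alpha_2=9/2, alpha_3=17/3, alpha_4=13/4, alpha_5=6

obs 1: x=0 → posterior Dirichlet(8/3, 9/2, 11/3, 9/4, 6)
obs 2: x=0 → posterior Dirichlet(11/3, 9/2, 11/3, 9/4, 6)
obs 3: x=2 → posterior Dirichlet(11/3, 9/2, 14/3, 9/4, 6)
obs 4: x=0 → posterior Dirichlet(14/3, 9/2, 14/3, 9/4, 6)
obs 5: x=2 → posterior Dirichlet(14/3, 9/2, 17/3, 9/4, 6)
obs 6: x=3 → posterior Dirichlet(14/3, 9/2, 17/3, 13/4, 6)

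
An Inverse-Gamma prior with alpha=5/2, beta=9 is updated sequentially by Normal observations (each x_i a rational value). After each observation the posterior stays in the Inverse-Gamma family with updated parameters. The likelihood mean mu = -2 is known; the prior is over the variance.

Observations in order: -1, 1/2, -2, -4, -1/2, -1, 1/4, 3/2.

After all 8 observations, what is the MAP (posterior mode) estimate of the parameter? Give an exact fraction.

obs 1: x=-1 → posterior Inverse-Gamma(3, 19/2)
obs 2: x=1/2 → posterior Inverse-Gamma(7/2, 101/8)
obs 3: x=-2 → posterior Inverse-Gamma(4, 101/8)
obs 4: x=-4 → posterior Inverse-Gamma(9/2, 117/8)
obs 5: x=-1/2 → posterior Inverse-Gamma(5, 63/4)
obs 6: x=-1 → posterior Inverse-Gamma(11/2, 65/4)
obs 7: x=1/4 → posterior Inverse-Gamma(6, 601/32)
obs 8: x=3/2 → posterior Inverse-Gamma(13/2, 797/32)

797/240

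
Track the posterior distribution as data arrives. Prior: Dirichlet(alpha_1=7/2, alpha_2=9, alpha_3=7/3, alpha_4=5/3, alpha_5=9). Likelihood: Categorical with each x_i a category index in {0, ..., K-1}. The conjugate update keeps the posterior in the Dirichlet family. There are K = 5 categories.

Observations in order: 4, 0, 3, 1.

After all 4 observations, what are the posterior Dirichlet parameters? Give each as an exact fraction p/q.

obs 1: x=4 → posterior Dirichlet(7/2, 9, 7/3, 5/3, 10)
obs 2: x=0 → posterior Dirichlet(9/2, 9, 7/3, 5/3, 10)
obs 3: x=3 → posterior Dirichlet(9/2, 9, 7/3, 8/3, 10)
obs 4: x=1 → posterior Dirichlet(9/2, 10, 7/3, 8/3, 10)

alpha_1=9/2, alpha_2=10, alpha_3=7/3, alpha_4=8/3, alpha_5=10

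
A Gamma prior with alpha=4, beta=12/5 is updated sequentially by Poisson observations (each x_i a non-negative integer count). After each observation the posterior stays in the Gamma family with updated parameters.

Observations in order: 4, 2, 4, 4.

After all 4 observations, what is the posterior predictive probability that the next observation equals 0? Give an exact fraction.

obs 1: x=4 → posterior Gamma(8, 17/5)
obs 2: x=2 → posterior Gamma(10, 22/5)
obs 3: x=4 → posterior Gamma(14, 27/5)
obs 4: x=4 → posterior Gamma(18, 32/5)

1237940039285380274899124224/16890053810563300749953435929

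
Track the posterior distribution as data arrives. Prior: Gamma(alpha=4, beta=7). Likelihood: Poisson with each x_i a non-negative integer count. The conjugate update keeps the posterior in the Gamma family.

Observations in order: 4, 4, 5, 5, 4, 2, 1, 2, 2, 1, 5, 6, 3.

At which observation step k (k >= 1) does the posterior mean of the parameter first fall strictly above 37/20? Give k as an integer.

obs 1: x=4 → posterior Gamma(8, 8)
obs 2: x=4 → posterior Gamma(12, 9)
obs 3: x=5 → posterior Gamma(17, 10)
obs 4: x=5 → posterior Gamma(22, 11)
obs 5: x=4 → posterior Gamma(26, 12)
obs 6: x=2 → posterior Gamma(28, 13)
obs 7: x=1 → posterior Gamma(29, 14)
obs 8: x=2 → posterior Gamma(31, 15)
obs 9: x=2 → posterior Gamma(33, 16)
obs 10: x=1 → posterior Gamma(34, 17)
obs 11: x=5 → posterior Gamma(39, 18)
obs 12: x=6 → posterior Gamma(45, 19)
obs 13: x=3 → posterior Gamma(48, 20)

k = 4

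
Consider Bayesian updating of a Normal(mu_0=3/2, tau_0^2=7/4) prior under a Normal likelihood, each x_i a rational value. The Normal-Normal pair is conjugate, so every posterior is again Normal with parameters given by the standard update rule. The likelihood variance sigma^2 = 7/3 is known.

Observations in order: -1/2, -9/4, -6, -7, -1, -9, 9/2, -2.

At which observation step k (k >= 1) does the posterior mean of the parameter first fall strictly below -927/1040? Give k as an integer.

obs 1: x=-1/2 → posterior Normal(9/14, 1)
obs 2: x=-9/4 → posterior Normal(-9/40, 7/10)
obs 3: x=-6 → posterior Normal(-81/52, 7/13)
obs 4: x=-7 → posterior Normal(-165/64, 7/16)
obs 5: x=-1 → posterior Normal(-177/76, 7/19)
obs 6: x=-9 → posterior Normal(-285/88, 7/22)
obs 7: x=9/2 → posterior Normal(-231/100, 7/25)
obs 8: x=-2 → posterior Normal(-255/112, 1/4)

k = 3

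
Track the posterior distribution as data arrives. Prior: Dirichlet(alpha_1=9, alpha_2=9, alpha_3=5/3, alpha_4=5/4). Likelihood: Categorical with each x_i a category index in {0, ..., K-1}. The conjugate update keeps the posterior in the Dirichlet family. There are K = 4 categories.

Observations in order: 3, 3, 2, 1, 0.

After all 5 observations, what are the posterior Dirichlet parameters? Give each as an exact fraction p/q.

obs 1: x=3 → posterior Dirichlet(9, 9, 5/3, 9/4)
obs 2: x=3 → posterior Dirichlet(9, 9, 5/3, 13/4)
obs 3: x=2 → posterior Dirichlet(9, 9, 8/3, 13/4)
obs 4: x=1 → posterior Dirichlet(9, 10, 8/3, 13/4)
obs 5: x=0 → posterior Dirichlet(10, 10, 8/3, 13/4)

alpha_1=10, alpha_2=10, alpha_3=8/3, alpha_4=13/4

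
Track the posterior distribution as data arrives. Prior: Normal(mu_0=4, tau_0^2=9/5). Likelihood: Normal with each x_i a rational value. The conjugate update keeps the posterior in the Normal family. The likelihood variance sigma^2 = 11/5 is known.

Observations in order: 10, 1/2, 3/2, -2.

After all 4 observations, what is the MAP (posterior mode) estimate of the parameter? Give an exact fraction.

obs 1: x=10 → posterior Normal(67/10, 99/100)
obs 2: x=1/2 → posterior Normal(277/58, 99/145)
obs 3: x=3/2 → posterior Normal(4, 99/190)
obs 4: x=-2 → posterior Normal(134/47, 99/235)

134/47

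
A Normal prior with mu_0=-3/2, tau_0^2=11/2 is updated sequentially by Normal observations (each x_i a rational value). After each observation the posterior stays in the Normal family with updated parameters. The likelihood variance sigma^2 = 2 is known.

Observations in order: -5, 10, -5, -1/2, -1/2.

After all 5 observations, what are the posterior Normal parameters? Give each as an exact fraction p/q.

mu_0=-17/59, tau_0^2=22/59

obs 1: x=-5 → posterior Normal(-61/15, 22/15)
obs 2: x=10 → posterior Normal(49/26, 11/13)
obs 3: x=-5 → posterior Normal(-6/37, 22/37)
obs 4: x=-1/2 → posterior Normal(-23/96, 11/24)
obs 5: x=-1/2 → posterior Normal(-17/59, 22/59)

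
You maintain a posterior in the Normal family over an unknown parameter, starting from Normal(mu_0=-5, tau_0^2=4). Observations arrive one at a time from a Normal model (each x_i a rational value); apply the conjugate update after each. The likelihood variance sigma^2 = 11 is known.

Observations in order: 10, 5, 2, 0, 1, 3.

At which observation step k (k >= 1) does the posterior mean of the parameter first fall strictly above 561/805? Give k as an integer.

k = 6

obs 1: x=10 → posterior Normal(-1, 44/15)
obs 2: x=5 → posterior Normal(5/19, 44/19)
obs 3: x=2 → posterior Normal(13/23, 44/23)
obs 4: x=0 → posterior Normal(13/27, 44/27)
obs 5: x=1 → posterior Normal(17/31, 44/31)
obs 6: x=3 → posterior Normal(29/35, 44/35)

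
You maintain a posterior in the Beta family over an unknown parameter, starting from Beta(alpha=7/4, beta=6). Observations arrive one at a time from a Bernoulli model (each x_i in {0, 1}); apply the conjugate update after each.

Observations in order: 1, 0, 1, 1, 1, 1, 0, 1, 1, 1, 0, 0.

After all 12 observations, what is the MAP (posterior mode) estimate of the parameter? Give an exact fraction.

35/71

obs 1: x=1 → posterior Beta(11/4, 6)
obs 2: x=0 → posterior Beta(11/4, 7)
obs 3: x=1 → posterior Beta(15/4, 7)
obs 4: x=1 → posterior Beta(19/4, 7)
obs 5: x=1 → posterior Beta(23/4, 7)
obs 6: x=1 → posterior Beta(27/4, 7)
obs 7: x=0 → posterior Beta(27/4, 8)
obs 8: x=1 → posterior Beta(31/4, 8)
obs 9: x=1 → posterior Beta(35/4, 8)
obs 10: x=1 → posterior Beta(39/4, 8)
obs 11: x=0 → posterior Beta(39/4, 9)
obs 12: x=0 → posterior Beta(39/4, 10)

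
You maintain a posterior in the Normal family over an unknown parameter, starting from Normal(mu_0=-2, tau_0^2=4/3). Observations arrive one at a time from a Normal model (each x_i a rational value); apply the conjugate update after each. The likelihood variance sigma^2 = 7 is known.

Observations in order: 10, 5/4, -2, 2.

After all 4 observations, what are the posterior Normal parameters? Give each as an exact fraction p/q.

mu_0=3/37, tau_0^2=28/37

obs 1: x=10 → posterior Normal(-2/25, 28/25)
obs 2: x=5/4 → posterior Normal(3/29, 28/29)
obs 3: x=-2 → posterior Normal(-5/33, 28/33)
obs 4: x=2 → posterior Normal(3/37, 28/37)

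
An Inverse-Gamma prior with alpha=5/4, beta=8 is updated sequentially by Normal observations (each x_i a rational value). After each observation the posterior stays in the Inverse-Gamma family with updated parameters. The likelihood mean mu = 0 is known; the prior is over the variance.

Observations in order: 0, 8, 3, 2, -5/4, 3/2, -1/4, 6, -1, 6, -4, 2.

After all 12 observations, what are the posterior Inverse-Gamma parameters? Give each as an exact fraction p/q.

obs 1: x=0 → posterior Inverse-Gamma(7/4, 8)
obs 2: x=8 → posterior Inverse-Gamma(9/4, 40)
obs 3: x=3 → posterior Inverse-Gamma(11/4, 89/2)
obs 4: x=2 → posterior Inverse-Gamma(13/4, 93/2)
obs 5: x=-5/4 → posterior Inverse-Gamma(15/4, 1513/32)
obs 6: x=3/2 → posterior Inverse-Gamma(17/4, 1549/32)
obs 7: x=-1/4 → posterior Inverse-Gamma(19/4, 775/16)
obs 8: x=6 → posterior Inverse-Gamma(21/4, 1063/16)
obs 9: x=-1 → posterior Inverse-Gamma(23/4, 1071/16)
obs 10: x=6 → posterior Inverse-Gamma(25/4, 1359/16)
obs 11: x=-4 → posterior Inverse-Gamma(27/4, 1487/16)
obs 12: x=2 → posterior Inverse-Gamma(29/4, 1519/16)

alpha=29/4, beta=1519/16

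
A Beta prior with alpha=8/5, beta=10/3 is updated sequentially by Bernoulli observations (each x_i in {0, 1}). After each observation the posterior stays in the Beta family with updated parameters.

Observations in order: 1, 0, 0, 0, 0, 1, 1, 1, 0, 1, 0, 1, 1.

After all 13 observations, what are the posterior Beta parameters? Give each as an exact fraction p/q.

alpha=43/5, beta=28/3

obs 1: x=1 → posterior Beta(13/5, 10/3)
obs 2: x=0 → posterior Beta(13/5, 13/3)
obs 3: x=0 → posterior Beta(13/5, 16/3)
obs 4: x=0 → posterior Beta(13/5, 19/3)
obs 5: x=0 → posterior Beta(13/5, 22/3)
obs 6: x=1 → posterior Beta(18/5, 22/3)
obs 7: x=1 → posterior Beta(23/5, 22/3)
obs 8: x=1 → posterior Beta(28/5, 22/3)
obs 9: x=0 → posterior Beta(28/5, 25/3)
obs 10: x=1 → posterior Beta(33/5, 25/3)
obs 11: x=0 → posterior Beta(33/5, 28/3)
obs 12: x=1 → posterior Beta(38/5, 28/3)
obs 13: x=1 → posterior Beta(43/5, 28/3)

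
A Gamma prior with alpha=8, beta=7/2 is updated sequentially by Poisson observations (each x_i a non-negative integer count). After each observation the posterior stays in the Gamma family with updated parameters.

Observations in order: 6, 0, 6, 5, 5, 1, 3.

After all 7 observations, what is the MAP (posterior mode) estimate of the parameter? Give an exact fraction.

22/7

obs 1: x=6 → posterior Gamma(14, 9/2)
obs 2: x=0 → posterior Gamma(14, 11/2)
obs 3: x=6 → posterior Gamma(20, 13/2)
obs 4: x=5 → posterior Gamma(25, 15/2)
obs 5: x=5 → posterior Gamma(30, 17/2)
obs 6: x=1 → posterior Gamma(31, 19/2)
obs 7: x=3 → posterior Gamma(34, 21/2)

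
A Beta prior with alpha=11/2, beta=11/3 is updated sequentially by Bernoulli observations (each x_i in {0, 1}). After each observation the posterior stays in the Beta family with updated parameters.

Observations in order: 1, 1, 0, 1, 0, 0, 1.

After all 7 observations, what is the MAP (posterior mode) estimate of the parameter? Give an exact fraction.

obs 1: x=1 → posterior Beta(13/2, 11/3)
obs 2: x=1 → posterior Beta(15/2, 11/3)
obs 3: x=0 → posterior Beta(15/2, 14/3)
obs 4: x=1 → posterior Beta(17/2, 14/3)
obs 5: x=0 → posterior Beta(17/2, 17/3)
obs 6: x=0 → posterior Beta(17/2, 20/3)
obs 7: x=1 → posterior Beta(19/2, 20/3)

3/5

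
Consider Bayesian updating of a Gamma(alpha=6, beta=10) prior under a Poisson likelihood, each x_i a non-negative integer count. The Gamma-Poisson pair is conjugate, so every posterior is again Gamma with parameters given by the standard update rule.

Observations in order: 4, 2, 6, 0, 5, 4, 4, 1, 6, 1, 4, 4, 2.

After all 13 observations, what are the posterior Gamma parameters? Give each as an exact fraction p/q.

alpha=49, beta=23

obs 1: x=4 → posterior Gamma(10, 11)
obs 2: x=2 → posterior Gamma(12, 12)
obs 3: x=6 → posterior Gamma(18, 13)
obs 4: x=0 → posterior Gamma(18, 14)
obs 5: x=5 → posterior Gamma(23, 15)
obs 6: x=4 → posterior Gamma(27, 16)
obs 7: x=4 → posterior Gamma(31, 17)
obs 8: x=1 → posterior Gamma(32, 18)
obs 9: x=6 → posterior Gamma(38, 19)
obs 10: x=1 → posterior Gamma(39, 20)
obs 11: x=4 → posterior Gamma(43, 21)
obs 12: x=4 → posterior Gamma(47, 22)
obs 13: x=2 → posterior Gamma(49, 23)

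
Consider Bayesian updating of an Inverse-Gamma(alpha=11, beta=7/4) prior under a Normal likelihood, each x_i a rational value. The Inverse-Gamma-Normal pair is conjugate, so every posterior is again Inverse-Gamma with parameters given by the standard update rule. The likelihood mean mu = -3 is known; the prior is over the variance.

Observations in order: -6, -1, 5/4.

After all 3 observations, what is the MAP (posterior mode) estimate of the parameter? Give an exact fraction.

553/432

obs 1: x=-6 → posterior Inverse-Gamma(23/2, 25/4)
obs 2: x=-1 → posterior Inverse-Gamma(12, 33/4)
obs 3: x=5/4 → posterior Inverse-Gamma(25/2, 553/32)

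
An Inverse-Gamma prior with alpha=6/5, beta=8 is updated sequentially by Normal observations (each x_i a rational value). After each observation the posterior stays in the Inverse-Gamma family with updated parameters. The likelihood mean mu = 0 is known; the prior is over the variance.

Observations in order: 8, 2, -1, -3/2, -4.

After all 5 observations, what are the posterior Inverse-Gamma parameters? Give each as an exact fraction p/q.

obs 1: x=8 → posterior Inverse-Gamma(17/10, 40)
obs 2: x=2 → posterior Inverse-Gamma(11/5, 42)
obs 3: x=-1 → posterior Inverse-Gamma(27/10, 85/2)
obs 4: x=-3/2 → posterior Inverse-Gamma(16/5, 349/8)
obs 5: x=-4 → posterior Inverse-Gamma(37/10, 413/8)

alpha=37/10, beta=413/8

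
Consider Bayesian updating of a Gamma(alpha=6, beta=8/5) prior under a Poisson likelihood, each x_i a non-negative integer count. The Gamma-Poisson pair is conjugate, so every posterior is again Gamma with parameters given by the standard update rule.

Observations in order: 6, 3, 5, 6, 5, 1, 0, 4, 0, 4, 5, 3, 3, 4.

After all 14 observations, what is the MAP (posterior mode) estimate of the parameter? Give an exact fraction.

obs 1: x=6 → posterior Gamma(12, 13/5)
obs 2: x=3 → posterior Gamma(15, 18/5)
obs 3: x=5 → posterior Gamma(20, 23/5)
obs 4: x=6 → posterior Gamma(26, 28/5)
obs 5: x=5 → posterior Gamma(31, 33/5)
obs 6: x=1 → posterior Gamma(32, 38/5)
obs 7: x=0 → posterior Gamma(32, 43/5)
obs 8: x=4 → posterior Gamma(36, 48/5)
obs 9: x=0 → posterior Gamma(36, 53/5)
obs 10: x=4 → posterior Gamma(40, 58/5)
obs 11: x=5 → posterior Gamma(45, 63/5)
obs 12: x=3 → posterior Gamma(48, 68/5)
obs 13: x=3 → posterior Gamma(51, 73/5)
obs 14: x=4 → posterior Gamma(55, 78/5)

45/13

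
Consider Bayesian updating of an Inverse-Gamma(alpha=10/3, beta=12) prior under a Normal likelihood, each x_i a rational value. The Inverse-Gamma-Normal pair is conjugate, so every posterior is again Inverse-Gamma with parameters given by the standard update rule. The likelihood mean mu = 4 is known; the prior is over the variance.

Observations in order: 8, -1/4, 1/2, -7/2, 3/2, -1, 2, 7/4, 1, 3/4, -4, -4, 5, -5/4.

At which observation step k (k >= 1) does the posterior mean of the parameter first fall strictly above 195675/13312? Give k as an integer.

k = 6

obs 1: x=8 → posterior Inverse-Gamma(23/6, 20)
obs 2: x=-1/4 → posterior Inverse-Gamma(13/3, 929/32)
obs 3: x=1/2 → posterior Inverse-Gamma(29/6, 1125/32)
obs 4: x=-7/2 → posterior Inverse-Gamma(16/3, 2025/32)
obs 5: x=3/2 → posterior Inverse-Gamma(35/6, 2125/32)
obs 6: x=-1 → posterior Inverse-Gamma(19/3, 2525/32)
obs 7: x=2 → posterior Inverse-Gamma(41/6, 2589/32)
obs 8: x=7/4 → posterior Inverse-Gamma(22/3, 1335/16)
obs 9: x=1 → posterior Inverse-Gamma(47/6, 1407/16)
obs 10: x=3/4 → posterior Inverse-Gamma(25/3, 2983/32)
obs 11: x=-4 → posterior Inverse-Gamma(53/6, 4007/32)
obs 12: x=-4 → posterior Inverse-Gamma(28/3, 5031/32)
obs 13: x=5 → posterior Inverse-Gamma(59/6, 5047/32)
obs 14: x=-5/4 → posterior Inverse-Gamma(31/3, 343/2)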